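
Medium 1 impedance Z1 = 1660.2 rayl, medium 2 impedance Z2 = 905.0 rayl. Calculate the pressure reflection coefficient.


Given values:
  Z1 = 1660.2 rayl, Z2 = 905.0 rayl
Formula: R = (Z2 - Z1) / (Z2 + Z1)
Numerator: Z2 - Z1 = 905.0 - 1660.2 = -755.2
Denominator: Z2 + Z1 = 905.0 + 1660.2 = 2565.2
R = -755.2 / 2565.2 = -0.2944

-0.2944


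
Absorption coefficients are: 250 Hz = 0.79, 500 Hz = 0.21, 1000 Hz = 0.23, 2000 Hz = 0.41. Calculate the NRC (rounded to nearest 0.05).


Given values:
  a_250 = 0.79, a_500 = 0.21
  a_1000 = 0.23, a_2000 = 0.41
Formula: NRC = (a250 + a500 + a1000 + a2000) / 4
Sum = 0.79 + 0.21 + 0.23 + 0.41 = 1.64
NRC = 1.64 / 4 = 0.41
Rounded to nearest 0.05: 0.4

0.4


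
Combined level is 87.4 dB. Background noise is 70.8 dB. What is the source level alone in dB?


Given values:
  L_total = 87.4 dB, L_bg = 70.8 dB
Formula: L_source = 10 * log10(10^(L_total/10) - 10^(L_bg/10))
Convert to linear:
  10^(87.4/10) = 549540873.8576
  10^(70.8/10) = 12022644.3462
Difference: 549540873.8576 - 12022644.3462 = 537518229.5114
L_source = 10 * log10(537518229.5114) = 87.3

87.3 dB


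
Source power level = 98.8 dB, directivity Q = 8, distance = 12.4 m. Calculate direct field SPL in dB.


Given values:
  Lw = 98.8 dB, Q = 8, r = 12.4 m
Formula: SPL = Lw + 10 * log10(Q / (4 * pi * r^2))
Compute 4 * pi * r^2 = 4 * pi * 12.4^2 = 1932.2051
Compute Q / denom = 8 / 1932.2051 = 0.00414035
Compute 10 * log10(0.00414035) = -23.8296
SPL = 98.8 + (-23.8296) = 74.97

74.97 dB


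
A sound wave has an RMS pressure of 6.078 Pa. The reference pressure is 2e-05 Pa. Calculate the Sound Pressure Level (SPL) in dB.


Given values:
  p = 6.078 Pa
  p_ref = 2e-05 Pa
Formula: SPL = 20 * log10(p / p_ref)
Compute ratio: p / p_ref = 6.078 / 2e-05 = 303900
Compute log10: log10(303900) = 5.482731
Multiply: SPL = 20 * 5.482731 = 109.65

109.65 dB


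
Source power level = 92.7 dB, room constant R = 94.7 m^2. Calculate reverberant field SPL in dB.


Given values:
  Lw = 92.7 dB, R = 94.7 m^2
Formula: SPL = Lw + 10 * log10(4 / R)
Compute 4 / R = 4 / 94.7 = 0.042239
Compute 10 * log10(0.042239) = -13.7429
SPL = 92.7 + (-13.7429) = 78.96

78.96 dB


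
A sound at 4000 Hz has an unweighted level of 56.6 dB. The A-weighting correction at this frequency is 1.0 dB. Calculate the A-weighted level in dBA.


Given values:
  SPL = 56.6 dB
  A-weighting at 4000 Hz = 1.0 dB
Formula: L_A = SPL + A_weight
L_A = 56.6 + (1.0)
L_A = 57.6

57.6 dBA


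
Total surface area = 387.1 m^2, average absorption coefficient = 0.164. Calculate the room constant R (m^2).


Given values:
  S = 387.1 m^2, alpha = 0.164
Formula: R = S * alpha / (1 - alpha)
Numerator: 387.1 * 0.164 = 63.4844
Denominator: 1 - 0.164 = 0.836
R = 63.4844 / 0.836 = 75.94

75.94 m^2


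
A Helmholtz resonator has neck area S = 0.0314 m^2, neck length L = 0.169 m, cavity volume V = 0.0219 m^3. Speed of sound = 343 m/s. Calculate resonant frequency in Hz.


Given values:
  S = 0.0314 m^2, L = 0.169 m, V = 0.0219 m^3, c = 343 m/s
Formula: f = (c / (2*pi)) * sqrt(S / (V * L))
Compute V * L = 0.0219 * 0.169 = 0.0037011
Compute S / (V * L) = 0.0314 / 0.0037011 = 8.484
Compute sqrt(8.484) = 2.912731
Compute c / (2*pi) = 343 / 6.283185 = 54.590148
f = 54.590148 * 2.912731 = 159.01

159.01 Hz


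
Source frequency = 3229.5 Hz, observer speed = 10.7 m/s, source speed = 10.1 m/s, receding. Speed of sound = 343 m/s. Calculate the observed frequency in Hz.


Given values:
  f_s = 3229.5 Hz, v_o = 10.7 m/s, v_s = 10.1 m/s
  Direction: receding
Formula: f_o = f_s * (c - v_o) / (c + v_s)
Numerator: c - v_o = 343 - 10.7 = 332.3
Denominator: c + v_s = 343 + 10.1 = 353.1
f_o = 3229.5 * 332.3 / 353.1 = 3039.26

3039.26 Hz


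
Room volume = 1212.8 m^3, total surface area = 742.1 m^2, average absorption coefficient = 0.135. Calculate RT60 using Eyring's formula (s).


Given values:
  V = 1212.8 m^3, S = 742.1 m^2, alpha = 0.135
Formula: RT60 = 0.161 * V / (-S * ln(1 - alpha))
Compute ln(1 - 0.135) = ln(0.865) = -0.145026
Denominator: -742.1 * -0.145026 = 107.6238
Numerator: 0.161 * 1212.8 = 195.2608
RT60 = 195.2608 / 107.6238 = 1.814

1.814 s


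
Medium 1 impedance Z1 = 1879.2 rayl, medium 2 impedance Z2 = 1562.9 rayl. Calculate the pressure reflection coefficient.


Given values:
  Z1 = 1879.2 rayl, Z2 = 1562.9 rayl
Formula: R = (Z2 - Z1) / (Z2 + Z1)
Numerator: Z2 - Z1 = 1562.9 - 1879.2 = -316.3
Denominator: Z2 + Z1 = 1562.9 + 1879.2 = 3442.1
R = -316.3 / 3442.1 = -0.0919

-0.0919


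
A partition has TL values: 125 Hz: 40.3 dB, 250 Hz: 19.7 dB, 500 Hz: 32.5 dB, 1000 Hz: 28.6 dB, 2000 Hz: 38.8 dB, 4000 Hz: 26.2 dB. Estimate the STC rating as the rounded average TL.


Given TL values at each frequency:
  125 Hz: 40.3 dB
  250 Hz: 19.7 dB
  500 Hz: 32.5 dB
  1000 Hz: 28.6 dB
  2000 Hz: 38.8 dB
  4000 Hz: 26.2 dB
Formula: STC ~ round(average of TL values)
Sum = 40.3 + 19.7 + 32.5 + 28.6 + 38.8 + 26.2 = 186.1
Average = 186.1 / 6 = 31.02
Rounded: 31

31


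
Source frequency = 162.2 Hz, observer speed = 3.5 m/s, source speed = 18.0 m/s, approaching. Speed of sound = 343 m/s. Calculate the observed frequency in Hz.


Given values:
  f_s = 162.2 Hz, v_o = 3.5 m/s, v_s = 18.0 m/s
  Direction: approaching
Formula: f_o = f_s * (c + v_o) / (c - v_s)
Numerator: c + v_o = 343 + 3.5 = 346.5
Denominator: c - v_s = 343 - 18.0 = 325.0
f_o = 162.2 * 346.5 / 325.0 = 172.93

172.93 Hz


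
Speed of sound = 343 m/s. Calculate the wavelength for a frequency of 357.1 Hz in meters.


Given values:
  c = 343 m/s, f = 357.1 Hz
Formula: lambda = c / f
lambda = 343 / 357.1
lambda = 0.9605

0.9605 m


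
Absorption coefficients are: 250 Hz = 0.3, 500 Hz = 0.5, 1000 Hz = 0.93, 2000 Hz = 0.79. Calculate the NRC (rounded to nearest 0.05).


Given values:
  a_250 = 0.3, a_500 = 0.5
  a_1000 = 0.93, a_2000 = 0.79
Formula: NRC = (a250 + a500 + a1000 + a2000) / 4
Sum = 0.3 + 0.5 + 0.93 + 0.79 = 2.52
NRC = 2.52 / 4 = 0.63
Rounded to nearest 0.05: 0.65

0.65


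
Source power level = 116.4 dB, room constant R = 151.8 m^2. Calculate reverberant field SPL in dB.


Given values:
  Lw = 116.4 dB, R = 151.8 m^2
Formula: SPL = Lw + 10 * log10(4 / R)
Compute 4 / R = 4 / 151.8 = 0.02635
Compute 10 * log10(0.02635) = -15.7922
SPL = 116.4 + (-15.7922) = 100.61

100.61 dB


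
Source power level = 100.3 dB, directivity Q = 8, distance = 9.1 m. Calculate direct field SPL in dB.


Given values:
  Lw = 100.3 dB, Q = 8, r = 9.1 m
Formula: SPL = Lw + 10 * log10(Q / (4 * pi * r^2))
Compute 4 * pi * r^2 = 4 * pi * 9.1^2 = 1040.6212
Compute Q / denom = 8 / 1040.6212 = 0.00768772
Compute 10 * log10(0.00768772) = -21.142
SPL = 100.3 + (-21.142) = 79.16

79.16 dB


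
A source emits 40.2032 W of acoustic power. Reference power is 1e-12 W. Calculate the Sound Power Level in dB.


Given values:
  W = 40.2032 W
  W_ref = 1e-12 W
Formula: SWL = 10 * log10(W / W_ref)
Compute ratio: W / W_ref = 40203200000000
Compute log10: log10(40203200000000) = 13.604261
Multiply: SWL = 10 * 13.604261 = 136.04

136.04 dB


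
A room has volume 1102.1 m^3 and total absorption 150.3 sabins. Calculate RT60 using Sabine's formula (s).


Given values:
  V = 1102.1 m^3
  A = 150.3 sabins
Formula: RT60 = 0.161 * V / A
Numerator: 0.161 * 1102.1 = 177.4381
RT60 = 177.4381 / 150.3 = 1.181

1.181 s


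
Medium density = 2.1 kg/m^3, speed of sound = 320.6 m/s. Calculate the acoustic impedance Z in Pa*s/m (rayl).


Given values:
  rho = 2.1 kg/m^3
  c = 320.6 m/s
Formula: Z = rho * c
Z = 2.1 * 320.6
Z = 673.26

673.26 rayl


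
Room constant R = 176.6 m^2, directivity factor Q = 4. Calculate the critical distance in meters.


Given values:
  R = 176.6 m^2, Q = 4
Formula: d_c = 0.141 * sqrt(Q * R)
Compute Q * R = 4 * 176.6 = 706.4
Compute sqrt(706.4) = 26.5782
d_c = 0.141 * 26.5782 = 3.748

3.748 m


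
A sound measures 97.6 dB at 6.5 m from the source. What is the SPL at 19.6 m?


Given values:
  SPL1 = 97.6 dB, r1 = 6.5 m, r2 = 19.6 m
Formula: SPL2 = SPL1 - 20 * log10(r2 / r1)
Compute ratio: r2 / r1 = 19.6 / 6.5 = 3.0154
Compute log10: log10(3.0154) = 0.479345
Compute drop: 20 * 0.479345 = 9.5869
SPL2 = 97.6 - 9.5869 = 88.01

88.01 dB


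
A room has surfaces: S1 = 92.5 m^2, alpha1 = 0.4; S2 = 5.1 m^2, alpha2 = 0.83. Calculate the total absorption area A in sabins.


Given surfaces:
  Surface 1: 92.5 * 0.4 = 37.0
  Surface 2: 5.1 * 0.83 = 4.233
Formula: A = sum(Si * alpha_i)
A = 37.0 + 4.233
A = 41.23

41.23 sabins


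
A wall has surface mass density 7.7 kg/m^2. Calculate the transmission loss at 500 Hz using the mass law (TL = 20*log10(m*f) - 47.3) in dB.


Given values:
  m = 7.7 kg/m^2, f = 500 Hz
Formula: TL = 20 * log10(m * f) - 47.3
Compute m * f = 7.7 * 500 = 3850.0
Compute log10(3850.0) = 3.585461
Compute 20 * 3.585461 = 71.7092
TL = 71.7092 - 47.3 = 24.41

24.41 dB


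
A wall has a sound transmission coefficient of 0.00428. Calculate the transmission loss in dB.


Given values:
  tau = 0.00428
Formula: TL = 10 * log10(1 / tau)
Compute 1 / tau = 1 / 0.00428 = 233.6449
Compute log10(233.6449) = 2.368556
TL = 10 * 2.368556 = 23.69

23.69 dB


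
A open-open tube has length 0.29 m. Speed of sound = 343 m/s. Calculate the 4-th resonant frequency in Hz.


Given values:
  Tube type: open-open, L = 0.29 m, c = 343 m/s, n = 4
Formula: f_n = n * c / (2 * L)
Compute 2 * L = 2 * 0.29 = 0.58
f = 4 * 343 / 0.58
f = 2365.52

2365.52 Hz


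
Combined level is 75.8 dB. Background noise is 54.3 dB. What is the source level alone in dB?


Given values:
  L_total = 75.8 dB, L_bg = 54.3 dB
Formula: L_source = 10 * log10(10^(L_total/10) - 10^(L_bg/10))
Convert to linear:
  10^(75.8/10) = 38018939.6321
  10^(54.3/10) = 269153.4804
Difference: 38018939.6321 - 269153.4804 = 37749786.1517
L_source = 10 * log10(37749786.1517) = 75.77

75.77 dB


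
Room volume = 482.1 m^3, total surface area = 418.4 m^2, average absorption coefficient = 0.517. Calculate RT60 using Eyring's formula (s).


Given values:
  V = 482.1 m^3, S = 418.4 m^2, alpha = 0.517
Formula: RT60 = 0.161 * V / (-S * ln(1 - alpha))
Compute ln(1 - 0.517) = ln(0.483) = -0.727739
Denominator: -418.4 * -0.727739 = 304.486
Numerator: 0.161 * 482.1 = 77.6181
RT60 = 77.6181 / 304.486 = 0.255

0.255 s


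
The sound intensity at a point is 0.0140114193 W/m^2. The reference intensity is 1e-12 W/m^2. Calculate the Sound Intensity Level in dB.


Given values:
  I = 0.0140114193 W/m^2
  I_ref = 1e-12 W/m^2
Formula: SIL = 10 * log10(I / I_ref)
Compute ratio: I / I_ref = 14011419300
Compute log10: log10(14011419300) = 10.146482
Multiply: SIL = 10 * 10.146482 = 101.46

101.46 dB


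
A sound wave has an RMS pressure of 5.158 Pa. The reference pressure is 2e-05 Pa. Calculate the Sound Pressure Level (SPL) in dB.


Given values:
  p = 5.158 Pa
  p_ref = 2e-05 Pa
Formula: SPL = 20 * log10(p / p_ref)
Compute ratio: p / p_ref = 5.158 / 2e-05 = 257900
Compute log10: log10(257900) = 5.411451
Multiply: SPL = 20 * 5.411451 = 108.23

108.23 dB


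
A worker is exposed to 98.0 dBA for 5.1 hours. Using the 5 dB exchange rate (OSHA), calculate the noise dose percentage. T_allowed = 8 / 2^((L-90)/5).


Given values:
  L = 98.0 dBA, T = 5.1 hours
Formula: T_allowed = 8 / 2^((L - 90) / 5)
Compute exponent: (98.0 - 90) / 5 = 1.6
Compute 2^(1.6) = 3.031433
T_allowed = 8 / 3.031433 = 2.639016 hours
Dose = (T / T_allowed) * 100
Dose = (5.1 / 2.639016) * 100 = 193.25

193.25 %


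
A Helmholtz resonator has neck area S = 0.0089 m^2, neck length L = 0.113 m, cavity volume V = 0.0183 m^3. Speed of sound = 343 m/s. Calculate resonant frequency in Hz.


Given values:
  S = 0.0089 m^2, L = 0.113 m, V = 0.0183 m^3, c = 343 m/s
Formula: f = (c / (2*pi)) * sqrt(S / (V * L))
Compute V * L = 0.0183 * 0.113 = 0.0020679
Compute S / (V * L) = 0.0089 / 0.0020679 = 4.3039
Compute sqrt(4.3039) = 2.074584
Compute c / (2*pi) = 343 / 6.283185 = 54.590148
f = 54.590148 * 2.074584 = 113.25

113.25 Hz


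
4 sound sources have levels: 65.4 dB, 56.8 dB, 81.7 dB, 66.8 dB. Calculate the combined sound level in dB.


Formula: L_total = 10 * log10( sum(10^(Li/10)) )
  Source 1: 10^(65.4/10) = 3467368.5045
  Source 2: 10^(56.8/10) = 478630.0923
  Source 3: 10^(81.7/10) = 147910838.8168
  Source 4: 10^(66.8/10) = 4786300.9232
Sum of linear values = 156643138.3368
L_total = 10 * log10(156643138.3368) = 81.95

81.95 dB


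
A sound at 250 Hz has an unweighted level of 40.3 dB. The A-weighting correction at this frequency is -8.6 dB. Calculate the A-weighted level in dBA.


Given values:
  SPL = 40.3 dB
  A-weighting at 250 Hz = -8.6 dB
Formula: L_A = SPL + A_weight
L_A = 40.3 + (-8.6)
L_A = 31.7

31.7 dBA


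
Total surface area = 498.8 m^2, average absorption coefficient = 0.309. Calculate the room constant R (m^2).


Given values:
  S = 498.8 m^2, alpha = 0.309
Formula: R = S * alpha / (1 - alpha)
Numerator: 498.8 * 0.309 = 154.1292
Denominator: 1 - 0.309 = 0.691
R = 154.1292 / 0.691 = 223.05

223.05 m^2


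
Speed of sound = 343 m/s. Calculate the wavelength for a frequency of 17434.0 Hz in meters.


Given values:
  c = 343 m/s, f = 17434.0 Hz
Formula: lambda = c / f
lambda = 343 / 17434.0
lambda = 0.0197

0.0197 m


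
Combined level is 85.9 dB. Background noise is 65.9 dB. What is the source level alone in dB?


Given values:
  L_total = 85.9 dB, L_bg = 65.9 dB
Formula: L_source = 10 * log10(10^(L_total/10) - 10^(L_bg/10))
Convert to linear:
  10^(85.9/10) = 389045144.9943
  10^(65.9/10) = 3890451.4499
Difference: 389045144.9943 - 3890451.4499 = 385154693.5444
L_source = 10 * log10(385154693.5444) = 85.86

85.86 dB


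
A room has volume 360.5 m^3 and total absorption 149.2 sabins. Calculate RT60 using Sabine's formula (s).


Given values:
  V = 360.5 m^3
  A = 149.2 sabins
Formula: RT60 = 0.161 * V / A
Numerator: 0.161 * 360.5 = 58.0405
RT60 = 58.0405 / 149.2 = 0.389

0.389 s


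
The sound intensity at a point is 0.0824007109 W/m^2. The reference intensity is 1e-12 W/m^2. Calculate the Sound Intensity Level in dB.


Given values:
  I = 0.0824007109 W/m^2
  I_ref = 1e-12 W/m^2
Formula: SIL = 10 * log10(I / I_ref)
Compute ratio: I / I_ref = 82400710900
Compute log10: log10(82400710900) = 10.915931
Multiply: SIL = 10 * 10.915931 = 109.16

109.16 dB


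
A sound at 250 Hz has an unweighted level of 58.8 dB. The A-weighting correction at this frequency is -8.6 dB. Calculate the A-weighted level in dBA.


Given values:
  SPL = 58.8 dB
  A-weighting at 250 Hz = -8.6 dB
Formula: L_A = SPL + A_weight
L_A = 58.8 + (-8.6)
L_A = 50.2

50.2 dBA


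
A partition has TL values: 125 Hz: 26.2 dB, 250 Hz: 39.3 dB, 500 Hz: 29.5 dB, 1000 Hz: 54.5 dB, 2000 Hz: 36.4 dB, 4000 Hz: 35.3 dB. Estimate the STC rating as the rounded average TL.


Given TL values at each frequency:
  125 Hz: 26.2 dB
  250 Hz: 39.3 dB
  500 Hz: 29.5 dB
  1000 Hz: 54.5 dB
  2000 Hz: 36.4 dB
  4000 Hz: 35.3 dB
Formula: STC ~ round(average of TL values)
Sum = 26.2 + 39.3 + 29.5 + 54.5 + 36.4 + 35.3 = 221.2
Average = 221.2 / 6 = 36.87
Rounded: 37

37


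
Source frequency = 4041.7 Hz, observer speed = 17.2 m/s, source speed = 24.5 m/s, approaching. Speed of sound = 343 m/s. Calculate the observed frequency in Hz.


Given values:
  f_s = 4041.7 Hz, v_o = 17.2 m/s, v_s = 24.5 m/s
  Direction: approaching
Formula: f_o = f_s * (c + v_o) / (c - v_s)
Numerator: c + v_o = 343 + 17.2 = 360.2
Denominator: c - v_s = 343 - 24.5 = 318.5
f_o = 4041.7 * 360.2 / 318.5 = 4570.86

4570.86 Hz


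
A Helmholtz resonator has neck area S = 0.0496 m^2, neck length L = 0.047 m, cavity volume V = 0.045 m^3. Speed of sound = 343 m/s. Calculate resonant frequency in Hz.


Given values:
  S = 0.0496 m^2, L = 0.047 m, V = 0.045 m^3, c = 343 m/s
Formula: f = (c / (2*pi)) * sqrt(S / (V * L))
Compute V * L = 0.045 * 0.047 = 0.002115
Compute S / (V * L) = 0.0496 / 0.002115 = 23.4515
Compute sqrt(23.4515) = 4.842675
Compute c / (2*pi) = 343 / 6.283185 = 54.590148
f = 54.590148 * 4.842675 = 264.36

264.36 Hz


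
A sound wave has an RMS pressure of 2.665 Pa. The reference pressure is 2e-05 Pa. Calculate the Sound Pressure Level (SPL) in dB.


Given values:
  p = 2.665 Pa
  p_ref = 2e-05 Pa
Formula: SPL = 20 * log10(p / p_ref)
Compute ratio: p / p_ref = 2.665 / 2e-05 = 133250
Compute log10: log10(133250) = 5.124667
Multiply: SPL = 20 * 5.124667 = 102.49

102.49 dB


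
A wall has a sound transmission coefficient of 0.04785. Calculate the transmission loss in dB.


Given values:
  tau = 0.04785
Formula: TL = 10 * log10(1 / tau)
Compute 1 / tau = 1 / 0.04785 = 20.8986
Compute log10(20.8986) = 1.320117
TL = 10 * 1.320117 = 13.2

13.2 dB


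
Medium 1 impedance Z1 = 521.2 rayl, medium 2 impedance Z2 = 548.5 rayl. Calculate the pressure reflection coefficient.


Given values:
  Z1 = 521.2 rayl, Z2 = 548.5 rayl
Formula: R = (Z2 - Z1) / (Z2 + Z1)
Numerator: Z2 - Z1 = 548.5 - 521.2 = 27.3
Denominator: Z2 + Z1 = 548.5 + 521.2 = 1069.7
R = 27.3 / 1069.7 = 0.0255

0.0255


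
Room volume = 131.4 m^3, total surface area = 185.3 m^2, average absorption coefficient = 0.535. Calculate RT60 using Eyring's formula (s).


Given values:
  V = 131.4 m^3, S = 185.3 m^2, alpha = 0.535
Formula: RT60 = 0.161 * V / (-S * ln(1 - alpha))
Compute ln(1 - 0.535) = ln(0.465) = -0.765718
Denominator: -185.3 * -0.765718 = 141.8875
Numerator: 0.161 * 131.4 = 21.1554
RT60 = 21.1554 / 141.8875 = 0.149

0.149 s


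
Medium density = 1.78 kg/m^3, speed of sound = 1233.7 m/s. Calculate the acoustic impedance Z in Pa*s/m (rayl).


Given values:
  rho = 1.78 kg/m^3
  c = 1233.7 m/s
Formula: Z = rho * c
Z = 1.78 * 1233.7
Z = 2195.99

2195.99 rayl


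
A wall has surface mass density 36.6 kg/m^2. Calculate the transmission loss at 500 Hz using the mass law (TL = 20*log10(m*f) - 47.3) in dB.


Given values:
  m = 36.6 kg/m^2, f = 500 Hz
Formula: TL = 20 * log10(m * f) - 47.3
Compute m * f = 36.6 * 500 = 18300.0
Compute log10(18300.0) = 4.262451
Compute 20 * 4.262451 = 85.249
TL = 85.249 - 47.3 = 37.95

37.95 dB


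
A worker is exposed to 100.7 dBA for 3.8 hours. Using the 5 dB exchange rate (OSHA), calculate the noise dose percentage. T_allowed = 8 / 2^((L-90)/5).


Given values:
  L = 100.7 dBA, T = 3.8 hours
Formula: T_allowed = 8 / 2^((L - 90) / 5)
Compute exponent: (100.7 - 90) / 5 = 2.14
Compute 2^(2.14) = 4.40762
T_allowed = 8 / 4.40762 = 1.815039 hours
Dose = (T / T_allowed) * 100
Dose = (3.8 / 1.815039) * 100 = 209.36

209.36 %


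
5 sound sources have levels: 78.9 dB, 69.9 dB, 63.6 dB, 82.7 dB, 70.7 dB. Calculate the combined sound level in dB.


Formula: L_total = 10 * log10( sum(10^(Li/10)) )
  Source 1: 10^(78.9/10) = 77624711.6629
  Source 2: 10^(69.9/10) = 9772372.2096
  Source 3: 10^(63.6/10) = 2290867.6528
  Source 4: 10^(82.7/10) = 186208713.6663
  Source 5: 10^(70.7/10) = 11748975.5494
Sum of linear values = 287645640.741
L_total = 10 * log10(287645640.741) = 84.59

84.59 dB


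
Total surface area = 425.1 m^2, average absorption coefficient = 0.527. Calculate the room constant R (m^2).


Given values:
  S = 425.1 m^2, alpha = 0.527
Formula: R = S * alpha / (1 - alpha)
Numerator: 425.1 * 0.527 = 224.0277
Denominator: 1 - 0.527 = 0.473
R = 224.0277 / 0.473 = 473.63

473.63 m^2


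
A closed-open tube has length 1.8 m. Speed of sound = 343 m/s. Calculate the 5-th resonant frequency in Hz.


Given values:
  Tube type: closed-open, L = 1.8 m, c = 343 m/s, n = 5
Formula: f_n = (2n - 1) * c / (4 * L)
Compute 2n - 1 = 2*5 - 1 = 9
Compute 4 * L = 4 * 1.8 = 7.2
f = 9 * 343 / 7.2
f = 428.75

428.75 Hz


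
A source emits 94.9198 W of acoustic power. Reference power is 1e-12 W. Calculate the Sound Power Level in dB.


Given values:
  W = 94.9198 W
  W_ref = 1e-12 W
Formula: SWL = 10 * log10(W / W_ref)
Compute ratio: W / W_ref = 94919800000000
Compute log10: log10(94919800000000) = 13.977357
Multiply: SWL = 10 * 13.977357 = 139.77

139.77 dB


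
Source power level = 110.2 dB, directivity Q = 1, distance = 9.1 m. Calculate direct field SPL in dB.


Given values:
  Lw = 110.2 dB, Q = 1, r = 9.1 m
Formula: SPL = Lw + 10 * log10(Q / (4 * pi * r^2))
Compute 4 * pi * r^2 = 4 * pi * 9.1^2 = 1040.6212
Compute Q / denom = 1 / 1040.6212 = 0.00096096
Compute 10 * log10(0.00096096) = -30.1729
SPL = 110.2 + (-30.1729) = 80.03

80.03 dB


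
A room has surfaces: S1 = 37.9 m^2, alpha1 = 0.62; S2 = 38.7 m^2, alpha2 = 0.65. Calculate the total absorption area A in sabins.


Given surfaces:
  Surface 1: 37.9 * 0.62 = 23.498
  Surface 2: 38.7 * 0.65 = 25.155
Formula: A = sum(Si * alpha_i)
A = 23.498 + 25.155
A = 48.65

48.65 sabins


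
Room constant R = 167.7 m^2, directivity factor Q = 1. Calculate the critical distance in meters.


Given values:
  R = 167.7 m^2, Q = 1
Formula: d_c = 0.141 * sqrt(Q * R)
Compute Q * R = 1 * 167.7 = 167.7
Compute sqrt(167.7) = 12.9499
d_c = 0.141 * 12.9499 = 1.826

1.826 m


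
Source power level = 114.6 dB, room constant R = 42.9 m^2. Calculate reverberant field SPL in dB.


Given values:
  Lw = 114.6 dB, R = 42.9 m^2
Formula: SPL = Lw + 10 * log10(4 / R)
Compute 4 / R = 4 / 42.9 = 0.09324
Compute 10 * log10(0.09324) = -10.304
SPL = 114.6 + (-10.304) = 104.3

104.3 dB


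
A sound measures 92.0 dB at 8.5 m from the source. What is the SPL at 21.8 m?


Given values:
  SPL1 = 92.0 dB, r1 = 8.5 m, r2 = 21.8 m
Formula: SPL2 = SPL1 - 20 * log10(r2 / r1)
Compute ratio: r2 / r1 = 21.8 / 8.5 = 2.5647
Compute log10: log10(2.5647) = 0.409037
Compute drop: 20 * 0.409037 = 8.1807
SPL2 = 92.0 - 8.1807 = 83.82

83.82 dB


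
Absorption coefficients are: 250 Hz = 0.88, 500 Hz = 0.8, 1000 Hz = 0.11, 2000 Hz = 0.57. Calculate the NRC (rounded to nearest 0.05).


Given values:
  a_250 = 0.88, a_500 = 0.8
  a_1000 = 0.11, a_2000 = 0.57
Formula: NRC = (a250 + a500 + a1000 + a2000) / 4
Sum = 0.88 + 0.8 + 0.11 + 0.57 = 2.36
NRC = 2.36 / 4 = 0.59
Rounded to nearest 0.05: 0.6

0.6


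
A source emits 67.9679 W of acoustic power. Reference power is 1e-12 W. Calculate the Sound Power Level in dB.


Given values:
  W = 67.9679 W
  W_ref = 1e-12 W
Formula: SWL = 10 * log10(W / W_ref)
Compute ratio: W / W_ref = 67967900000000
Compute log10: log10(67967900000000) = 13.832304
Multiply: SWL = 10 * 13.832304 = 138.32

138.32 dB


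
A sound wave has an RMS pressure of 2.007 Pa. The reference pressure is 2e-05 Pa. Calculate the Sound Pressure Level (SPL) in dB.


Given values:
  p = 2.007 Pa
  p_ref = 2e-05 Pa
Formula: SPL = 20 * log10(p / p_ref)
Compute ratio: p / p_ref = 2.007 / 2e-05 = 100350
Compute log10: log10(100350) = 5.001517
Multiply: SPL = 20 * 5.001517 = 100.03

100.03 dB


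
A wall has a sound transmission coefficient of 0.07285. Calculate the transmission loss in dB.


Given values:
  tau = 0.07285
Formula: TL = 10 * log10(1 / tau)
Compute 1 / tau = 1 / 0.07285 = 13.7268
Compute log10(13.7268) = 1.137569
TL = 10 * 1.137569 = 11.38

11.38 dB


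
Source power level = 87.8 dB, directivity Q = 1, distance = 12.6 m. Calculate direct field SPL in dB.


Given values:
  Lw = 87.8 dB, Q = 1, r = 12.6 m
Formula: SPL = Lw + 10 * log10(Q / (4 * pi * r^2))
Compute 4 * pi * r^2 = 4 * pi * 12.6^2 = 1995.037
Compute Q / denom = 1 / 1995.037 = 0.00050124
Compute 10 * log10(0.00050124) = -32.9995
SPL = 87.8 + (-32.9995) = 54.8

54.8 dB


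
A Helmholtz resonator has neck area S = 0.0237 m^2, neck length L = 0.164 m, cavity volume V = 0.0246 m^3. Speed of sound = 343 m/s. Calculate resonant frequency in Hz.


Given values:
  S = 0.0237 m^2, L = 0.164 m, V = 0.0246 m^3, c = 343 m/s
Formula: f = (c / (2*pi)) * sqrt(S / (V * L))
Compute V * L = 0.0246 * 0.164 = 0.0040344
Compute S / (V * L) = 0.0237 / 0.0040344 = 5.8745
Compute sqrt(5.8745) = 2.423737
Compute c / (2*pi) = 343 / 6.283185 = 54.590148
f = 54.590148 * 2.423737 = 132.31

132.31 Hz


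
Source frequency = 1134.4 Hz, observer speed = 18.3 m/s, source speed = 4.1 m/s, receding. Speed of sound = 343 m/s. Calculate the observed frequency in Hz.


Given values:
  f_s = 1134.4 Hz, v_o = 18.3 m/s, v_s = 4.1 m/s
  Direction: receding
Formula: f_o = f_s * (c - v_o) / (c + v_s)
Numerator: c - v_o = 343 - 18.3 = 324.7
Denominator: c + v_s = 343 + 4.1 = 347.1
f_o = 1134.4 * 324.7 / 347.1 = 1061.19

1061.19 Hz


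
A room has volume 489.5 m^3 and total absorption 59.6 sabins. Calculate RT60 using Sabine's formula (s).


Given values:
  V = 489.5 m^3
  A = 59.6 sabins
Formula: RT60 = 0.161 * V / A
Numerator: 0.161 * 489.5 = 78.8095
RT60 = 78.8095 / 59.6 = 1.322

1.322 s


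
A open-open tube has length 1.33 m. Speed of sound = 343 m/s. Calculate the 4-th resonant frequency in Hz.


Given values:
  Tube type: open-open, L = 1.33 m, c = 343 m/s, n = 4
Formula: f_n = n * c / (2 * L)
Compute 2 * L = 2 * 1.33 = 2.66
f = 4 * 343 / 2.66
f = 515.79

515.79 Hz


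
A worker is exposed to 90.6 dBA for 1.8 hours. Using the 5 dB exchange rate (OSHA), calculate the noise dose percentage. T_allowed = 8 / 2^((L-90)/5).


Given values:
  L = 90.6 dBA, T = 1.8 hours
Formula: T_allowed = 8 / 2^((L - 90) / 5)
Compute exponent: (90.6 - 90) / 5 = 0.12
Compute 2^(0.12) = 1.086735
T_allowed = 8 / 1.086735 = 7.3615 hours
Dose = (T / T_allowed) * 100
Dose = (1.8 / 7.3615) * 100 = 24.45

24.45 %


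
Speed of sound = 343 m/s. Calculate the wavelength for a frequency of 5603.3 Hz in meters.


Given values:
  c = 343 m/s, f = 5603.3 Hz
Formula: lambda = c / f
lambda = 343 / 5603.3
lambda = 0.0612

0.0612 m


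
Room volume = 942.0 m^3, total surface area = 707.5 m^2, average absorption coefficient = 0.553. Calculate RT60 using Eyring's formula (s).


Given values:
  V = 942.0 m^3, S = 707.5 m^2, alpha = 0.553
Formula: RT60 = 0.161 * V / (-S * ln(1 - alpha))
Compute ln(1 - 0.553) = ln(0.447) = -0.805197
Denominator: -707.5 * -0.805197 = 569.6769
Numerator: 0.161 * 942.0 = 151.662
RT60 = 151.662 / 569.6769 = 0.266

0.266 s


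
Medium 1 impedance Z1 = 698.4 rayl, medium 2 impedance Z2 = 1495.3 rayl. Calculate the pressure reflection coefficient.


Given values:
  Z1 = 698.4 rayl, Z2 = 1495.3 rayl
Formula: R = (Z2 - Z1) / (Z2 + Z1)
Numerator: Z2 - Z1 = 1495.3 - 698.4 = 796.9
Denominator: Z2 + Z1 = 1495.3 + 698.4 = 2193.7
R = 796.9 / 2193.7 = 0.3633

0.3633


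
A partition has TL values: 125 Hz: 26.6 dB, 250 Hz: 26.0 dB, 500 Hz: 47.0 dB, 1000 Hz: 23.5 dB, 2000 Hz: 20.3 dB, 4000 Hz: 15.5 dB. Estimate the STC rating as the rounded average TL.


Given TL values at each frequency:
  125 Hz: 26.6 dB
  250 Hz: 26.0 dB
  500 Hz: 47.0 dB
  1000 Hz: 23.5 dB
  2000 Hz: 20.3 dB
  4000 Hz: 15.5 dB
Formula: STC ~ round(average of TL values)
Sum = 26.6 + 26.0 + 47.0 + 23.5 + 20.3 + 15.5 = 158.9
Average = 158.9 / 6 = 26.48
Rounded: 26

26


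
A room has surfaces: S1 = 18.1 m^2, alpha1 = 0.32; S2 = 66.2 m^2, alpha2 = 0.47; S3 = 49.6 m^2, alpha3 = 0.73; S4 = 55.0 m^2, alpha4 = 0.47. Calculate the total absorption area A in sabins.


Given surfaces:
  Surface 1: 18.1 * 0.32 = 5.792
  Surface 2: 66.2 * 0.47 = 31.114
  Surface 3: 49.6 * 0.73 = 36.208
  Surface 4: 55.0 * 0.47 = 25.85
Formula: A = sum(Si * alpha_i)
A = 5.792 + 31.114 + 36.208 + 25.85
A = 98.96

98.96 sabins


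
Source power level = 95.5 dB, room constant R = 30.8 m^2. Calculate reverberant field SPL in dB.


Given values:
  Lw = 95.5 dB, R = 30.8 m^2
Formula: SPL = Lw + 10 * log10(4 / R)
Compute 4 / R = 4 / 30.8 = 0.12987
Compute 10 * log10(0.12987) = -8.8649
SPL = 95.5 + (-8.8649) = 86.64

86.64 dB


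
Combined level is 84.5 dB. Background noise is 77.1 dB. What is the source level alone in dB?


Given values:
  L_total = 84.5 dB, L_bg = 77.1 dB
Formula: L_source = 10 * log10(10^(L_total/10) - 10^(L_bg/10))
Convert to linear:
  10^(84.5/10) = 281838293.1264
  10^(77.1/10) = 51286138.3991
Difference: 281838293.1264 - 51286138.3991 = 230552154.7273
L_source = 10 * log10(230552154.7273) = 83.63

83.63 dB


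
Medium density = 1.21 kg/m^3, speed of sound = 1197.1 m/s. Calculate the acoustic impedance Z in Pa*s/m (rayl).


Given values:
  rho = 1.21 kg/m^3
  c = 1197.1 m/s
Formula: Z = rho * c
Z = 1.21 * 1197.1
Z = 1448.49

1448.49 rayl


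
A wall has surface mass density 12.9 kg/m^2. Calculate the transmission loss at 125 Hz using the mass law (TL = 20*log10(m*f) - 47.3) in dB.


Given values:
  m = 12.9 kg/m^2, f = 125 Hz
Formula: TL = 20 * log10(m * f) - 47.3
Compute m * f = 12.9 * 125 = 1612.5
Compute log10(1612.5) = 3.2075
Compute 20 * 3.2075 = 64.15
TL = 64.15 - 47.3 = 16.85

16.85 dB


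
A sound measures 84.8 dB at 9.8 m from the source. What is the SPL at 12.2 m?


Given values:
  SPL1 = 84.8 dB, r1 = 9.8 m, r2 = 12.2 m
Formula: SPL2 = SPL1 - 20 * log10(r2 / r1)
Compute ratio: r2 / r1 = 12.2 / 9.8 = 1.2449
Compute log10: log10(1.2449) = 0.095134
Compute drop: 20 * 0.095134 = 1.9027
SPL2 = 84.8 - 1.9027 = 82.9

82.9 dB


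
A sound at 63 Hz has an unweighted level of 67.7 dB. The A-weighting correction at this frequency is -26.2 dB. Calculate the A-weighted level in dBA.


Given values:
  SPL = 67.7 dB
  A-weighting at 63 Hz = -26.2 dB
Formula: L_A = SPL + A_weight
L_A = 67.7 + (-26.2)
L_A = 41.5

41.5 dBA


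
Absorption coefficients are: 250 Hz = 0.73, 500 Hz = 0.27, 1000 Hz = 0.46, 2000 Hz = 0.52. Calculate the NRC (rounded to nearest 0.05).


Given values:
  a_250 = 0.73, a_500 = 0.27
  a_1000 = 0.46, a_2000 = 0.52
Formula: NRC = (a250 + a500 + a1000 + a2000) / 4
Sum = 0.73 + 0.27 + 0.46 + 0.52 = 1.98
NRC = 1.98 / 4 = 0.495
Rounded to nearest 0.05: 0.5

0.5


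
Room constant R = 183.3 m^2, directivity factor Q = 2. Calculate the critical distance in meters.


Given values:
  R = 183.3 m^2, Q = 2
Formula: d_c = 0.141 * sqrt(Q * R)
Compute Q * R = 2 * 183.3 = 366.6
Compute sqrt(366.6) = 19.1468
d_c = 0.141 * 19.1468 = 2.7

2.7 m


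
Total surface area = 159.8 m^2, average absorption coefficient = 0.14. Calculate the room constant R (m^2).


Given values:
  S = 159.8 m^2, alpha = 0.14
Formula: R = S * alpha / (1 - alpha)
Numerator: 159.8 * 0.14 = 22.372
Denominator: 1 - 0.14 = 0.86
R = 22.372 / 0.86 = 26.01

26.01 m^2


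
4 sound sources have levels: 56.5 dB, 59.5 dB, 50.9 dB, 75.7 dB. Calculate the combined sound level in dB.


Formula: L_total = 10 * log10( sum(10^(Li/10)) )
  Source 1: 10^(56.5/10) = 446683.5922
  Source 2: 10^(59.5/10) = 891250.9381
  Source 3: 10^(50.9/10) = 123026.8771
  Source 4: 10^(75.7/10) = 37153522.9097
Sum of linear values = 38614484.3171
L_total = 10 * log10(38614484.3171) = 75.87

75.87 dB


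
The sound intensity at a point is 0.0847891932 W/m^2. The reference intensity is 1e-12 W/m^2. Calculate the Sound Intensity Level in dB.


Given values:
  I = 0.0847891932 W/m^2
  I_ref = 1e-12 W/m^2
Formula: SIL = 10 * log10(I / I_ref)
Compute ratio: I / I_ref = 84789193200
Compute log10: log10(84789193200) = 10.928341
Multiply: SIL = 10 * 10.928341 = 109.28

109.28 dB


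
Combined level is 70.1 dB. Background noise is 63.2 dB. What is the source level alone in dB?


Given values:
  L_total = 70.1 dB, L_bg = 63.2 dB
Formula: L_source = 10 * log10(10^(L_total/10) - 10^(L_bg/10))
Convert to linear:
  10^(70.1/10) = 10232929.9228
  10^(63.2/10) = 2089296.1309
Difference: 10232929.9228 - 2089296.1309 = 8143633.7919
L_source = 10 * log10(8143633.7919) = 69.11

69.11 dB


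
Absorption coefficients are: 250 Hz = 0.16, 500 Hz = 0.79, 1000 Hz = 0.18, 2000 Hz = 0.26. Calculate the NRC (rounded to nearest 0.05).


Given values:
  a_250 = 0.16, a_500 = 0.79
  a_1000 = 0.18, a_2000 = 0.26
Formula: NRC = (a250 + a500 + a1000 + a2000) / 4
Sum = 0.16 + 0.79 + 0.18 + 0.26 = 1.39
NRC = 1.39 / 4 = 0.3475
Rounded to nearest 0.05: 0.35

0.35


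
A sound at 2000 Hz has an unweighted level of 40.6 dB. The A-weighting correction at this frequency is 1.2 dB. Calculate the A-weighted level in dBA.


Given values:
  SPL = 40.6 dB
  A-weighting at 2000 Hz = 1.2 dB
Formula: L_A = SPL + A_weight
L_A = 40.6 + (1.2)
L_A = 41.8

41.8 dBA


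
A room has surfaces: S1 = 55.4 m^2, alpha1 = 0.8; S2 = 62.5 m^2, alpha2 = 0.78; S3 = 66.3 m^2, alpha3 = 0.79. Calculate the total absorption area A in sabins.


Given surfaces:
  Surface 1: 55.4 * 0.8 = 44.32
  Surface 2: 62.5 * 0.78 = 48.75
  Surface 3: 66.3 * 0.79 = 52.377
Formula: A = sum(Si * alpha_i)
A = 44.32 + 48.75 + 52.377
A = 145.45

145.45 sabins


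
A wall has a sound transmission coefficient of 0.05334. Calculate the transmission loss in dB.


Given values:
  tau = 0.05334
Formula: TL = 10 * log10(1 / tau)
Compute 1 / tau = 1 / 0.05334 = 18.7477
Compute log10(18.7477) = 1.272948
TL = 10 * 1.272948 = 12.73

12.73 dB


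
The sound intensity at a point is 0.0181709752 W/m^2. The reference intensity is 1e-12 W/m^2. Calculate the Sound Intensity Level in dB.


Given values:
  I = 0.0181709752 W/m^2
  I_ref = 1e-12 W/m^2
Formula: SIL = 10 * log10(I / I_ref)
Compute ratio: I / I_ref = 18170975200
Compute log10: log10(18170975200) = 10.259378
Multiply: SIL = 10 * 10.259378 = 102.59

102.59 dB


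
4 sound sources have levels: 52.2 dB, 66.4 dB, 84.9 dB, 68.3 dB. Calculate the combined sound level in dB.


Formula: L_total = 10 * log10( sum(10^(Li/10)) )
  Source 1: 10^(52.2/10) = 165958.6907
  Source 2: 10^(66.4/10) = 4365158.3224
  Source 3: 10^(84.9/10) = 309029543.2514
  Source 4: 10^(68.3/10) = 6760829.7539
Sum of linear values = 320321490.0184
L_total = 10 * log10(320321490.0184) = 85.06

85.06 dB


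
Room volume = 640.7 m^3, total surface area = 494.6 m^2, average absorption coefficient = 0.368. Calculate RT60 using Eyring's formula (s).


Given values:
  V = 640.7 m^3, S = 494.6 m^2, alpha = 0.368
Formula: RT60 = 0.161 * V / (-S * ln(1 - alpha))
Compute ln(1 - 0.368) = ln(0.632) = -0.458866
Denominator: -494.6 * -0.458866 = 226.9551
Numerator: 0.161 * 640.7 = 103.1527
RT60 = 103.1527 / 226.9551 = 0.455

0.455 s


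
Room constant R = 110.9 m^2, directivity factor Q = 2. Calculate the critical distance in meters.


Given values:
  R = 110.9 m^2, Q = 2
Formula: d_c = 0.141 * sqrt(Q * R)
Compute Q * R = 2 * 110.9 = 221.8
Compute sqrt(221.8) = 14.893
d_c = 0.141 * 14.893 = 2.1

2.1 m


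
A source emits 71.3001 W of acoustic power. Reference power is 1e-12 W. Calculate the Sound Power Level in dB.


Given values:
  W = 71.3001 W
  W_ref = 1e-12 W
Formula: SWL = 10 * log10(W / W_ref)
Compute ratio: W / W_ref = 71300100000000
Compute log10: log10(71300100000000) = 13.85309
Multiply: SWL = 10 * 13.85309 = 138.53

138.53 dB


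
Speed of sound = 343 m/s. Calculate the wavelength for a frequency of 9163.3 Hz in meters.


Given values:
  c = 343 m/s, f = 9163.3 Hz
Formula: lambda = c / f
lambda = 343 / 9163.3
lambda = 0.0374

0.0374 m


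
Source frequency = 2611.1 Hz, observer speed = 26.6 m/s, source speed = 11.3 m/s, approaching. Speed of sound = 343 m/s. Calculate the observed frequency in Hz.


Given values:
  f_s = 2611.1 Hz, v_o = 26.6 m/s, v_s = 11.3 m/s
  Direction: approaching
Formula: f_o = f_s * (c + v_o) / (c - v_s)
Numerator: c + v_o = 343 + 26.6 = 369.6
Denominator: c - v_s = 343 - 11.3 = 331.7
f_o = 2611.1 * 369.6 / 331.7 = 2909.44

2909.44 Hz


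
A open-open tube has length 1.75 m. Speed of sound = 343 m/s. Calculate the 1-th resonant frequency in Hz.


Given values:
  Tube type: open-open, L = 1.75 m, c = 343 m/s, n = 1
Formula: f_n = n * c / (2 * L)
Compute 2 * L = 2 * 1.75 = 3.5
f = 1 * 343 / 3.5
f = 98.0

98.0 Hz


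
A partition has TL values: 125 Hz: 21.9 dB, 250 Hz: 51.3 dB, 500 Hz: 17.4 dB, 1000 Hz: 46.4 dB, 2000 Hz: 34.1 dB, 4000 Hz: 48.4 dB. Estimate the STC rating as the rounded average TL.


Given TL values at each frequency:
  125 Hz: 21.9 dB
  250 Hz: 51.3 dB
  500 Hz: 17.4 dB
  1000 Hz: 46.4 dB
  2000 Hz: 34.1 dB
  4000 Hz: 48.4 dB
Formula: STC ~ round(average of TL values)
Sum = 21.9 + 51.3 + 17.4 + 46.4 + 34.1 + 48.4 = 219.5
Average = 219.5 / 6 = 36.58
Rounded: 37

37


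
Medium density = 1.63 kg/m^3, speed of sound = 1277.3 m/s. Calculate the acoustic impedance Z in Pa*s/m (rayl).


Given values:
  rho = 1.63 kg/m^3
  c = 1277.3 m/s
Formula: Z = rho * c
Z = 1.63 * 1277.3
Z = 2082.0

2082.0 rayl


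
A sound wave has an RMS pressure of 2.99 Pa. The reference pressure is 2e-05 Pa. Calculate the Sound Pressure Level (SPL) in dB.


Given values:
  p = 2.99 Pa
  p_ref = 2e-05 Pa
Formula: SPL = 20 * log10(p / p_ref)
Compute ratio: p / p_ref = 2.99 / 2e-05 = 149500
Compute log10: log10(149500) = 5.174641
Multiply: SPL = 20 * 5.174641 = 103.49

103.49 dB


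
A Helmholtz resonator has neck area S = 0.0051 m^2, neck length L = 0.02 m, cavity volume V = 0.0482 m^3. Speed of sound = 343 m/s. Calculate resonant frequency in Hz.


Given values:
  S = 0.0051 m^2, L = 0.02 m, V = 0.0482 m^3, c = 343 m/s
Formula: f = (c / (2*pi)) * sqrt(S / (V * L))
Compute V * L = 0.0482 * 0.02 = 0.000964
Compute S / (V * L) = 0.0051 / 0.000964 = 5.2905
Compute sqrt(5.2905) = 2.300109
Compute c / (2*pi) = 343 / 6.283185 = 54.590148
f = 54.590148 * 2.300109 = 125.56

125.56 Hz


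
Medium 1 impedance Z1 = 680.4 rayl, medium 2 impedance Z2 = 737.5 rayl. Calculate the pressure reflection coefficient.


Given values:
  Z1 = 680.4 rayl, Z2 = 737.5 rayl
Formula: R = (Z2 - Z1) / (Z2 + Z1)
Numerator: Z2 - Z1 = 737.5 - 680.4 = 57.1
Denominator: Z2 + Z1 = 737.5 + 680.4 = 1417.9
R = 57.1 / 1417.9 = 0.0403

0.0403


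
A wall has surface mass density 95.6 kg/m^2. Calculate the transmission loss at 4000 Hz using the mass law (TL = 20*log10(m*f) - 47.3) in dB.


Given values:
  m = 95.6 kg/m^2, f = 4000 Hz
Formula: TL = 20 * log10(m * f) - 47.3
Compute m * f = 95.6 * 4000 = 382400.0
Compute log10(382400.0) = 5.582518
Compute 20 * 5.582518 = 111.6504
TL = 111.6504 - 47.3 = 64.35

64.35 dB


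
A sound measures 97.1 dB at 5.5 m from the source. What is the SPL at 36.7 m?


Given values:
  SPL1 = 97.1 dB, r1 = 5.5 m, r2 = 36.7 m
Formula: SPL2 = SPL1 - 20 * log10(r2 / r1)
Compute ratio: r2 / r1 = 36.7 / 5.5 = 6.6727
Compute log10: log10(6.6727) = 0.824302
Compute drop: 20 * 0.824302 = 16.486
SPL2 = 97.1 - 16.486 = 80.61

80.61 dB


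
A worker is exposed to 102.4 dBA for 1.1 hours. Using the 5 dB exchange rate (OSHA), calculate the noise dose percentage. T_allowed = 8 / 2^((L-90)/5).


Given values:
  L = 102.4 dBA, T = 1.1 hours
Formula: T_allowed = 8 / 2^((L - 90) / 5)
Compute exponent: (102.4 - 90) / 5 = 2.48
Compute 2^(2.48) = 5.578975
T_allowed = 8 / 5.578975 = 1.433955 hours
Dose = (T / T_allowed) * 100
Dose = (1.1 / 1.433955) * 100 = 76.71

76.71 %


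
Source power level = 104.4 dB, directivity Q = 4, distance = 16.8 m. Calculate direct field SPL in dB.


Given values:
  Lw = 104.4 dB, Q = 4, r = 16.8 m
Formula: SPL = Lw + 10 * log10(Q / (4 * pi * r^2))
Compute 4 * pi * r^2 = 4 * pi * 16.8^2 = 3546.7324
Compute Q / denom = 4 / 3546.7324 = 0.0011278
Compute 10 * log10(0.0011278) = -29.4777
SPL = 104.4 + (-29.4777) = 74.92

74.92 dB


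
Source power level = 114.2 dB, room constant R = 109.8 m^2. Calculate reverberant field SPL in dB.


Given values:
  Lw = 114.2 dB, R = 109.8 m^2
Formula: SPL = Lw + 10 * log10(4 / R)
Compute 4 / R = 4 / 109.8 = 0.03643
Compute 10 * log10(0.03643) = -14.3854
SPL = 114.2 + (-14.3854) = 99.81

99.81 dB


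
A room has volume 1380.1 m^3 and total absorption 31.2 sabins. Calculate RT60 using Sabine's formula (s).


Given values:
  V = 1380.1 m^3
  A = 31.2 sabins
Formula: RT60 = 0.161 * V / A
Numerator: 0.161 * 1380.1 = 222.1961
RT60 = 222.1961 / 31.2 = 7.122

7.122 s


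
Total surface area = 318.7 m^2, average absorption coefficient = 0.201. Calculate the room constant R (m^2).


Given values:
  S = 318.7 m^2, alpha = 0.201
Formula: R = S * alpha / (1 - alpha)
Numerator: 318.7 * 0.201 = 64.0587
Denominator: 1 - 0.201 = 0.799
R = 64.0587 / 0.799 = 80.17

80.17 m^2


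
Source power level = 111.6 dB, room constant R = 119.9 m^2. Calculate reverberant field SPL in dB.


Given values:
  Lw = 111.6 dB, R = 119.9 m^2
Formula: SPL = Lw + 10 * log10(4 / R)
Compute 4 / R = 4 / 119.9 = 0.033361
Compute 10 * log10(0.033361) = -14.7676
SPL = 111.6 + (-14.7676) = 96.83

96.83 dB
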